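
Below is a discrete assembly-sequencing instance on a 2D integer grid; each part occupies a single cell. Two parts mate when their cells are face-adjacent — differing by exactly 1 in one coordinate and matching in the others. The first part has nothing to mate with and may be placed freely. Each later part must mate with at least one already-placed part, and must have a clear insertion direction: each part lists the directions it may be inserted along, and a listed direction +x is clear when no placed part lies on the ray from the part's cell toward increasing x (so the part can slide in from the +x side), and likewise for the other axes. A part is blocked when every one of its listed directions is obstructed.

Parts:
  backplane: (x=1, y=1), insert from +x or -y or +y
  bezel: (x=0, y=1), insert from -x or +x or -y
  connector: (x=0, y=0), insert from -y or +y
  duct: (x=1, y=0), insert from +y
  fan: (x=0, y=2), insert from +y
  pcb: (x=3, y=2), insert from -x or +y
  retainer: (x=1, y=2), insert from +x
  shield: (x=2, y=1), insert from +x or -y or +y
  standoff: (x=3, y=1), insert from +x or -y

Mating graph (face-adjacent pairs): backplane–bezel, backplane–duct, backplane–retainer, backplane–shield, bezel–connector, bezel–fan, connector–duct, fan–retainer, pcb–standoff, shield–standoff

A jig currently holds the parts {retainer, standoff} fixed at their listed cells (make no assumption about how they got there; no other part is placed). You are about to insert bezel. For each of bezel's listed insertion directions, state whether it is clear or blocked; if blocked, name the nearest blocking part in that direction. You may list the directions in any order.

+x: blocked by standoff; -x: clear; -y: clear

-x: ray from bezel(0, 1) has no placed part ⇒ clear
+x: nearest on ray is standoff@(3, 1) ⇒ blocked
-y: ray from bezel(0, 1) has no placed part ⇒ clear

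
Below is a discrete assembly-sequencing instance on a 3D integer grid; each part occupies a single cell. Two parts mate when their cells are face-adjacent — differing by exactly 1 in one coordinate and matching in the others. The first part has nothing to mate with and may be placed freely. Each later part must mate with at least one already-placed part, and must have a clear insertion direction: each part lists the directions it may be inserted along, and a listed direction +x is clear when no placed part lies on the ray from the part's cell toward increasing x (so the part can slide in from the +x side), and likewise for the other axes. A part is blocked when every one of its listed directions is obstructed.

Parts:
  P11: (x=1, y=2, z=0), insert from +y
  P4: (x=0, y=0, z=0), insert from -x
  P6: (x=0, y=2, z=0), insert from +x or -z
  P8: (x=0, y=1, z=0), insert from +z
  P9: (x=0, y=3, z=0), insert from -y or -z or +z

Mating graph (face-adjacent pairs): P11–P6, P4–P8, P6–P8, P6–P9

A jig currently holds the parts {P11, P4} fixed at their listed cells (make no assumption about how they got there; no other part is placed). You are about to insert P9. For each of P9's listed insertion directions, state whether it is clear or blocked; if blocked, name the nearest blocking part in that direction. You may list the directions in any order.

+z: clear; -y: blocked by P4; -z: clear

-y: nearest on ray is P4@(0, 0, 0) ⇒ blocked
-z: ray from P9(0, 3, 0) has no placed part ⇒ clear
+z: ray from P9(0, 3, 0) has no placed part ⇒ clear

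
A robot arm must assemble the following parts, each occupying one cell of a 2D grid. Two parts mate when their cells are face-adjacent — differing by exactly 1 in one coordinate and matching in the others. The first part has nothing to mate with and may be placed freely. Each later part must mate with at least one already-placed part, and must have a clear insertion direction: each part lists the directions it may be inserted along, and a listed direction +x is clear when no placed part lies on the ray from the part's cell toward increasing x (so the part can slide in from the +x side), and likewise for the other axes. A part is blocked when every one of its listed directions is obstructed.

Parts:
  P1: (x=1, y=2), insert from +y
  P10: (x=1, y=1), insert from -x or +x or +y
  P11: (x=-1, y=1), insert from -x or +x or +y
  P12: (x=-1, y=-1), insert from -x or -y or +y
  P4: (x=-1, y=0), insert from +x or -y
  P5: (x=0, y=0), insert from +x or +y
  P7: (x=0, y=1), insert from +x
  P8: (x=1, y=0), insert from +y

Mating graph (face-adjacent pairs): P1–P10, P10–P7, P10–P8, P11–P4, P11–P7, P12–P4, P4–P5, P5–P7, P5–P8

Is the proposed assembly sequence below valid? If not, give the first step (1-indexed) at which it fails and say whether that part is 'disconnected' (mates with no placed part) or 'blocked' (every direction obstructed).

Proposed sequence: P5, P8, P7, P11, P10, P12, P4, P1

1. P5@(0, 0) [+x clear] — {P5}
2. P8@(1, 0) [+y clear] — {P5, P8}
3. P7@(0, 1) [+x clear] — {P5, P7, P8}
4. P11@(-1, 1) [-x clear] — {P11, P5, P7, P8}
5. P10@(1, 1) [+x clear] — {P10, P11, P5, P7, P8}
6. P12@(-1, -1) — no placed neighbour ⇒ disconnected

Invalid at step 6 (disconnected)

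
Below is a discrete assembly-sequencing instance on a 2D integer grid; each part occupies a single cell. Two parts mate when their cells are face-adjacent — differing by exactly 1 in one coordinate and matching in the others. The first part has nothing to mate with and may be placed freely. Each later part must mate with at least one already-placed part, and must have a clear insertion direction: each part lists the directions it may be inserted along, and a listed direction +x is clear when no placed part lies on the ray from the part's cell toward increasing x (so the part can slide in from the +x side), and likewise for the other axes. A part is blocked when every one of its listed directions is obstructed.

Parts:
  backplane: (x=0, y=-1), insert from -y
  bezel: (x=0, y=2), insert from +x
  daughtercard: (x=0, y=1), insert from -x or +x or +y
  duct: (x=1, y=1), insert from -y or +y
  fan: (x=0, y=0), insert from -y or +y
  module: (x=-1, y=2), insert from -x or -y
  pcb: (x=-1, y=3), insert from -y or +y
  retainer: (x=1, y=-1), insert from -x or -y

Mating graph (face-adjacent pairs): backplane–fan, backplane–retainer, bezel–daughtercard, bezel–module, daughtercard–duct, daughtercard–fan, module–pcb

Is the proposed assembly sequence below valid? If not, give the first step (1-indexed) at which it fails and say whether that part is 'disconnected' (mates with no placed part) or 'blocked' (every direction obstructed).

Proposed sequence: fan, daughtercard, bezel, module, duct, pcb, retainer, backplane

1. fan@(0, 0) [-y clear] — {fan}
2. daughtercard@(0, 1) [-x clear] — {daughtercard, fan}
3. bezel@(0, 2) [+x clear] — {bezel, daughtercard, fan}
4. module@(-1, 2) [-x clear] — {bezel, daughtercard, fan, module}
5. duct@(1, 1) [-y clear] — {bezel, daughtercard, duct, fan, module}
6. pcb@(-1, 3) [+y clear] — {bezel, daughtercard, duct, fan, module, pcb}
7. retainer@(1, -1) — no placed neighbour ⇒ disconnected

Invalid at step 7 (disconnected)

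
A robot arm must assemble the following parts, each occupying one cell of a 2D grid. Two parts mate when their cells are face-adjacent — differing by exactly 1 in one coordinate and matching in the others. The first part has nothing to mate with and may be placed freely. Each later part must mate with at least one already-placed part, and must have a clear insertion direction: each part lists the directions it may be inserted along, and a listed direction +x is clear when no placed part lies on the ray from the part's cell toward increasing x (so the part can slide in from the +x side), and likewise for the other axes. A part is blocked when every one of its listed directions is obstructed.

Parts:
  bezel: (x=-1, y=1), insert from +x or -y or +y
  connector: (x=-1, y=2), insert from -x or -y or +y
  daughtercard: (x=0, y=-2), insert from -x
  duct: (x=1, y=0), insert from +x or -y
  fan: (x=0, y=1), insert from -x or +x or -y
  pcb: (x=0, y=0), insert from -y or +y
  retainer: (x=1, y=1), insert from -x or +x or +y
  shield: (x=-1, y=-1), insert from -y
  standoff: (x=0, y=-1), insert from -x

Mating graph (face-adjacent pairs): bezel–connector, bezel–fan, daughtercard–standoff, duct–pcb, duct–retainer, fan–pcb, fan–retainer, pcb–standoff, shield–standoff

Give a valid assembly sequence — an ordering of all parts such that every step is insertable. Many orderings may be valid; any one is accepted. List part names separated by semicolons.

1. fan@(0, 1) [-x clear] — {fan}
2. bezel@(-1, 1) [-y clear] — {bezel, fan}
3. connector@(-1, 2) [-x clear] — {bezel, connector, fan}
4. retainer@(1, 1) [+x clear] — {bezel, connector, fan, retainer}
5. duct@(1, 0) [+x clear] — {bezel, connector, duct, fan, retainer}
6. pcb@(0, 0) [-y clear] — {bezel, connector, duct, fan, pcb, retainer}
7. standoff@(0, -1) [-x clear] — {bezel, connector, duct, fan, pcb, retainer, standoff}
8. shield@(-1, -1) [-y clear] — {bezel, connector, duct, fan, pcb, retainer, shield, standoff}
9. daughtercard@(0, -2) [-x clear] — {bezel, connector, daughtercard, duct, fan, pcb, retainer, shield, standoff}

fan; bezel; connector; retainer; duct; pcb; standoff; shield; daughtercard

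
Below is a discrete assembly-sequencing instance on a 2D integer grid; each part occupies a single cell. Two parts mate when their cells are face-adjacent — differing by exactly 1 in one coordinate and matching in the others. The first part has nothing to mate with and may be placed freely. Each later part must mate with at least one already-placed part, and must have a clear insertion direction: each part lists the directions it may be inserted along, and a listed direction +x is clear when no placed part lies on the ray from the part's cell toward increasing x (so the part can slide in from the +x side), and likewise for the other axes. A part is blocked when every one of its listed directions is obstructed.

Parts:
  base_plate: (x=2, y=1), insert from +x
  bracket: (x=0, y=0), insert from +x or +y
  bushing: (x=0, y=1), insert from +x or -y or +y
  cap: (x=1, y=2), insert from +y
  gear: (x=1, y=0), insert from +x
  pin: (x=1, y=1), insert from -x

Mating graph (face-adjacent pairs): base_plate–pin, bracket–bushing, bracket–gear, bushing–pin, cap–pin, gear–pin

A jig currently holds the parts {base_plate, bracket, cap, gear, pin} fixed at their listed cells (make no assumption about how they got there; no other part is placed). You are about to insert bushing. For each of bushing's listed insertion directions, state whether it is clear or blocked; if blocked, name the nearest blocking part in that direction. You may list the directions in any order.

+x: blocked by pin; +y: clear; -y: blocked by bracket

+x: nearest on ray is pin@(1, 1) ⇒ blocked
-y: nearest on ray is bracket@(0, 0) ⇒ blocked
+y: ray from bushing(0, 1) has no placed part ⇒ clear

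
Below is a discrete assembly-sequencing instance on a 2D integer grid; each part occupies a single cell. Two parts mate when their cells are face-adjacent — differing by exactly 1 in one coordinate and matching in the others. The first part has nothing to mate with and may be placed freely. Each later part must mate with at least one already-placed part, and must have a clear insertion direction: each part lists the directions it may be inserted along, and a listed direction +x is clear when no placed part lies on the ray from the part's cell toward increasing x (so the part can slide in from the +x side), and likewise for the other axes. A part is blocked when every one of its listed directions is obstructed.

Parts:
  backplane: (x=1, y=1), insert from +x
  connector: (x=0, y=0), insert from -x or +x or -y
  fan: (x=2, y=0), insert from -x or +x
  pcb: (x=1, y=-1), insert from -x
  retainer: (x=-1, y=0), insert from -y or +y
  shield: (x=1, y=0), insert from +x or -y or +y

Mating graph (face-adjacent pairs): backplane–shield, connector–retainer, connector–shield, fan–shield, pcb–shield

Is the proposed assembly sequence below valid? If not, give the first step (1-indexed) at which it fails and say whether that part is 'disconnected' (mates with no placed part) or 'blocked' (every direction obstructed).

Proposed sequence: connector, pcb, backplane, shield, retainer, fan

Invalid at step 2 (disconnected)

1. connector@(0, 0) [-x clear] — {connector}
2. pcb@(1, -1) — no placed neighbour ⇒ disconnected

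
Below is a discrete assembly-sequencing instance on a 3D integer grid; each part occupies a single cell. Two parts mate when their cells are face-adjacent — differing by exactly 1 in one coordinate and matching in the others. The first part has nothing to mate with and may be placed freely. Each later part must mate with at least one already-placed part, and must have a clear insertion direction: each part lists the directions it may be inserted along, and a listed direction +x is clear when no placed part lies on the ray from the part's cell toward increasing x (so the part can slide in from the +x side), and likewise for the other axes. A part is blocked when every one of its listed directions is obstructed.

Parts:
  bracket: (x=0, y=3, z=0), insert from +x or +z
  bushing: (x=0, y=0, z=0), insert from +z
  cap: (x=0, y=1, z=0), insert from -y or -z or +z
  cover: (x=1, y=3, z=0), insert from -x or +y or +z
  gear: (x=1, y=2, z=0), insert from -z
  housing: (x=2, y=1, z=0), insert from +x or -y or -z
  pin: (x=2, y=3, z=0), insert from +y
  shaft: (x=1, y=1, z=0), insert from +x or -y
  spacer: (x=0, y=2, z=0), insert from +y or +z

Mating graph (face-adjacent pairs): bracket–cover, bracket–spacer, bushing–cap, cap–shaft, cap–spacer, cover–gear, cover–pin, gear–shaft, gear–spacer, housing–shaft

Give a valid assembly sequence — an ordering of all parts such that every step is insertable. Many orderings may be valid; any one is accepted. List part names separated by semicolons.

1. bushing@(0, 0, 0) [+z clear] — {bushing}
2. cap@(0, 1, 0) [-z clear] — {bushing, cap}
3. shaft@(1, 1, 0) [+x clear] — {bushing, cap, shaft}
4. housing@(2, 1, 0) [+x clear] — {bushing, cap, housing, shaft}
5. gear@(1, 2, 0) [-z clear] — {bushing, cap, gear, housing, shaft}
6. cover@(1, 3, 0) [-x clear] — {bushing, cap, cover, gear, housing, shaft}
7. pin@(2, 3, 0) [+y clear] — {bushing, cap, cover, gear, housing, pin, shaft}
8. spacer@(0, 2, 0) [+y clear] — {bushing, cap, cover, gear, housing, pin, shaft, spacer}
9. bracket@(0, 3, 0) [+z clear] — {bracket, bushing, cap, cover, gear, housing, pin, shaft, spacer}

bushing; cap; shaft; housing; gear; cover; pin; spacer; bracket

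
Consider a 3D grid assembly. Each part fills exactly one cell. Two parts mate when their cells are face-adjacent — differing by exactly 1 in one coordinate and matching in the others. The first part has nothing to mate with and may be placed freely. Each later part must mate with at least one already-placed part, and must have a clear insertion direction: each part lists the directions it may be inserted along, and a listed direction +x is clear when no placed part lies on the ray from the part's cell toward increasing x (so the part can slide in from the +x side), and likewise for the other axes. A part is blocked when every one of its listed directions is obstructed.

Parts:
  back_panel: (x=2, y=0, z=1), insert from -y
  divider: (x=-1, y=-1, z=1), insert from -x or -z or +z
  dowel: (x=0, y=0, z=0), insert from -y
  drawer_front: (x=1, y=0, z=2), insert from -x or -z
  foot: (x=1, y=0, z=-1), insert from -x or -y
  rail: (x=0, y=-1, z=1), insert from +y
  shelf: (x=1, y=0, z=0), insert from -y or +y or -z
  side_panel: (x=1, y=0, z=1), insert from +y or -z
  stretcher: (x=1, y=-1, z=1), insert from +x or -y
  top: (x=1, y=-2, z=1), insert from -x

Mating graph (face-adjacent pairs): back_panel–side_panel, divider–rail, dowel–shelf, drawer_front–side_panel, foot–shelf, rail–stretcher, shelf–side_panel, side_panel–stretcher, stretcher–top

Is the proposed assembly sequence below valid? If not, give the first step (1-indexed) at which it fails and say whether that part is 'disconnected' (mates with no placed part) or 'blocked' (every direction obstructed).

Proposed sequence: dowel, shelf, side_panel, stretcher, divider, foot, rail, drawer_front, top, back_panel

1. dowel@(0, 0, 0) [-y clear] — {dowel}
2. shelf@(1, 0, 0) [-y clear] — {dowel, shelf}
3. side_panel@(1, 0, 1) [+y clear] — {dowel, shelf, side_panel}
4. stretcher@(1, -1, 1) [+x clear] — {dowel, shelf, side_panel, stretcher}
5. divider@(-1, -1, 1) — no placed neighbour ⇒ disconnected

Invalid at step 5 (disconnected)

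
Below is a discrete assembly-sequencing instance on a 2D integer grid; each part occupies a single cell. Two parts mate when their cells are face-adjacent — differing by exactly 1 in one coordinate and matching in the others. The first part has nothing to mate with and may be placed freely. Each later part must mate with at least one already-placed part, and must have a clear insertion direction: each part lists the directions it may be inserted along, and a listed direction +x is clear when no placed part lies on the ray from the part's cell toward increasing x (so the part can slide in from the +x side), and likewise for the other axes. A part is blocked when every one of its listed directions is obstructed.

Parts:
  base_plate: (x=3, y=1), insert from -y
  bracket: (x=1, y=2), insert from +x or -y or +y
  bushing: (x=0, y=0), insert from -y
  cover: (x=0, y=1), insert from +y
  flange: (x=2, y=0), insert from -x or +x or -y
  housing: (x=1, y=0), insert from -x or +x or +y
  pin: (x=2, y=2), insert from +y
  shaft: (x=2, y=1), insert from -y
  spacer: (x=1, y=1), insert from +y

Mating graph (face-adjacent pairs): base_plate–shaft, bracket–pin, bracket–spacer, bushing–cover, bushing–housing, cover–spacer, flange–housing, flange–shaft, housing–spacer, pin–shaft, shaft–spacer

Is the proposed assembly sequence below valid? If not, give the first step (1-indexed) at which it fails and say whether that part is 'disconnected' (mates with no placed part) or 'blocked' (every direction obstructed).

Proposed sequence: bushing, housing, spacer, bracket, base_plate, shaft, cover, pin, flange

1. bushing@(0, 0) [-y clear] — {bushing}
2. housing@(1, 0) [+x clear] — {bushing, housing}
3. spacer@(1, 1) [+y clear] — {bushing, housing, spacer}
4. bracket@(1, 2) [+x clear] — {bracket, bushing, housing, spacer}
5. base_plate@(3, 1) — no placed neighbour ⇒ disconnected

Invalid at step 5 (disconnected)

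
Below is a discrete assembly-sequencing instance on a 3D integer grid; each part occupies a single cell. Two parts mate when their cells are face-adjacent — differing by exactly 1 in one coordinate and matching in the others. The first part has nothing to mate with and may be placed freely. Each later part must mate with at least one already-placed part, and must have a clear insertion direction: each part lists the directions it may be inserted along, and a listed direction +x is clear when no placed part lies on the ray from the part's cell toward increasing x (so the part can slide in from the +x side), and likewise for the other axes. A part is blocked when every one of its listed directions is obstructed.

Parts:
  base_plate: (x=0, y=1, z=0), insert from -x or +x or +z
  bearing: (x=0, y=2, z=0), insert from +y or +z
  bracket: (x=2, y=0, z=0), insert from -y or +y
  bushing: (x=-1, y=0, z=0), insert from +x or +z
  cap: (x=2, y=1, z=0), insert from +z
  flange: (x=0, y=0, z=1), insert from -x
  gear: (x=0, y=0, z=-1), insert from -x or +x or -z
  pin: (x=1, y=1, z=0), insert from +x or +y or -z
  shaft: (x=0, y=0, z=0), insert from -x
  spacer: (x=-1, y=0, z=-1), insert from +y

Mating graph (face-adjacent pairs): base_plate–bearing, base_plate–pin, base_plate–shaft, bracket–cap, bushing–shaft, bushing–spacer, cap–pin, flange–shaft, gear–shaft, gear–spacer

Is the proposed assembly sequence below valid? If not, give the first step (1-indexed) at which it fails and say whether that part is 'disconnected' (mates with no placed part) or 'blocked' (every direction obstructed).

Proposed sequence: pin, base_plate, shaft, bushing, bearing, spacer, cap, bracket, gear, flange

1. pin@(1, 1, 0) [+x clear] — {pin}
2. base_plate@(0, 1, 0) [-x clear] — {base_plate, pin}
3. shaft@(0, 0, 0) [-x clear] — {base_plate, pin, shaft}
4. bushing@(-1, 0, 0) [+z clear] — {base_plate, bushing, pin, shaft}
5. bearing@(0, 2, 0) [+y clear] — {base_plate, bearing, bushing, pin, shaft}
6. spacer@(-1, 0, -1) [+y clear] — {base_plate, bearing, bushing, pin, shaft, spacer}
7. cap@(2, 1, 0) [+z clear] — {base_plate, bearing, bushing, cap, pin, shaft, spacer}
8. bracket@(2, 0, 0) [-y clear] — {base_plate, bearing, bracket, bushing, cap, pin, shaft, spacer}
9. gear@(0, 0, -1) [+x clear] — {base_plate, bearing, bracket, bushing, cap, gear, pin, shaft, spacer}
10. flange@(0, 0, 1) [-x clear] — {base_plate, bearing, bracket, bushing, cap, flange, gear, pin, shaft, spacer}

Valid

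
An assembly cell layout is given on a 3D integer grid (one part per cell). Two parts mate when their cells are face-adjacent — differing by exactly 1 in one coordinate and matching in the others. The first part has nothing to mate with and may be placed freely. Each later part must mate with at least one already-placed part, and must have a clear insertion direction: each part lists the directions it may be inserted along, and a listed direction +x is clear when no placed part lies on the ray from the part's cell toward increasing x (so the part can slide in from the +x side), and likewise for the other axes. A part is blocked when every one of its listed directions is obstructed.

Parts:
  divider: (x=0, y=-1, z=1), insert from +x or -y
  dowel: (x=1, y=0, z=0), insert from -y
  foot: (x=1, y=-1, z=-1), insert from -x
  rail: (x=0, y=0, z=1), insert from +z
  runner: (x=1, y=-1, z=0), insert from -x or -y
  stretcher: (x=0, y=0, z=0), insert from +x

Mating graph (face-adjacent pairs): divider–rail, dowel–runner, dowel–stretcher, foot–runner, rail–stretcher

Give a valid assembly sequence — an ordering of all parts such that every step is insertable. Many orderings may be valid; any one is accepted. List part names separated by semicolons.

divider; rail; stretcher; dowel; runner; foot

1. divider@(0, -1, 1) [+x clear] — {divider}
2. rail@(0, 0, 1) [+z clear] — {divider, rail}
3. stretcher@(0, 0, 0) [+x clear] — {divider, rail, stretcher}
4. dowel@(1, 0, 0) [-y clear] — {divider, dowel, rail, stretcher}
5. runner@(1, -1, 0) [-x clear] — {divider, dowel, rail, runner, stretcher}
6. foot@(1, -1, -1) [-x clear] — {divider, dowel, foot, rail, runner, stretcher}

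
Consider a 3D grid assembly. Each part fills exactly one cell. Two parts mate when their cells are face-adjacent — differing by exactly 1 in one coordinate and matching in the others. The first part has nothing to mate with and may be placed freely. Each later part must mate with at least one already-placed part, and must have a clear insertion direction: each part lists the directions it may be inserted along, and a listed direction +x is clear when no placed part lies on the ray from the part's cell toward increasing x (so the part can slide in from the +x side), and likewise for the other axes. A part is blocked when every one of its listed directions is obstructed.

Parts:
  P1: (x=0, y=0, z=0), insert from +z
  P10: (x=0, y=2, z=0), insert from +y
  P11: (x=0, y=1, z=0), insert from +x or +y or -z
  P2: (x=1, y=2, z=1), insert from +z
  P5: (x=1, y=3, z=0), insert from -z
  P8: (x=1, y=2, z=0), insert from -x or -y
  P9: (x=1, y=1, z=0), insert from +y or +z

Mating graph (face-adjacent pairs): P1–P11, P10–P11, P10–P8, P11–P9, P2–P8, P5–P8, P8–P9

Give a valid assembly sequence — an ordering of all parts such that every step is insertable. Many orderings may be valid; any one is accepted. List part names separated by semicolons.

P8; P10; P2; P11; P1; P9; P5

1. P8@(1, 2, 0) [-x clear] — {P8}
2. P10@(0, 2, 0) [+y clear] — {P10, P8}
3. P2@(1, 2, 1) [+z clear] — {P10, P2, P8}
4. P11@(0, 1, 0) [+x clear] — {P10, P11, P2, P8}
5. P1@(0, 0, 0) [+z clear] — {P1, P10, P11, P2, P8}
6. P9@(1, 1, 0) [+z clear] — {P1, P10, P11, P2, P8, P9}
7. P5@(1, 3, 0) [-z clear] — {P1, P10, P11, P2, P5, P8, P9}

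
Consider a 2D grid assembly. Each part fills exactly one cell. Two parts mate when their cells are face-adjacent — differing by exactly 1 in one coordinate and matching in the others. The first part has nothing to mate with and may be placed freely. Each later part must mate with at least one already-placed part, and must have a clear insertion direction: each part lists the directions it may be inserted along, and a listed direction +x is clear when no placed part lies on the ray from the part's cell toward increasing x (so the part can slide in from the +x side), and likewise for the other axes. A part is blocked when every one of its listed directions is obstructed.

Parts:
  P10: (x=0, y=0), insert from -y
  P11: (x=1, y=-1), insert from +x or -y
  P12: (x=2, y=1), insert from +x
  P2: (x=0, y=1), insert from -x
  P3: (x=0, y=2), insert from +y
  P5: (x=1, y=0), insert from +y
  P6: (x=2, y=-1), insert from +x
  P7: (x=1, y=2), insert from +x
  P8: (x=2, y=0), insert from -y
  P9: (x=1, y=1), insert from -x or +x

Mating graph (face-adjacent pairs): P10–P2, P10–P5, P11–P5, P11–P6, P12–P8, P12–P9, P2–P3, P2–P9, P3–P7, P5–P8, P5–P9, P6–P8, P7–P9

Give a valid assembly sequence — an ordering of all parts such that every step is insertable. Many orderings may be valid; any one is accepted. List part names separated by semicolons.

1. P10@(0, 0) [-y clear] — {P10}
2. P5@(1, 0) [+y clear] — {P10, P5}
3. P8@(2, 0) [-y clear] — {P10, P5, P8}
4. P12@(2, 1) [+x clear] — {P10, P12, P5, P8}
5. P6@(2, -1) [+x clear] — {P10, P12, P5, P6, P8}
6. P11@(1, -1) [-y clear] — {P10, P11, P12, P5, P6, P8}
7. P9@(1, 1) [-x clear] — {P10, P11, P12, P5, P6, P8, P9}
8. P2@(0, 1) [-x clear] — {P10, P11, P12, P2, P5, P6, P8, P9}
9. P3@(0, 2) [+y clear] — {P10, P11, P12, P2, P3, P5, P6, P8, P9}
10. P7@(1, 2) [+x clear] — {P10, P11, P12, P2, P3, P5, P6, P7, P8, P9}

P10; P5; P8; P12; P6; P11; P9; P2; P3; P7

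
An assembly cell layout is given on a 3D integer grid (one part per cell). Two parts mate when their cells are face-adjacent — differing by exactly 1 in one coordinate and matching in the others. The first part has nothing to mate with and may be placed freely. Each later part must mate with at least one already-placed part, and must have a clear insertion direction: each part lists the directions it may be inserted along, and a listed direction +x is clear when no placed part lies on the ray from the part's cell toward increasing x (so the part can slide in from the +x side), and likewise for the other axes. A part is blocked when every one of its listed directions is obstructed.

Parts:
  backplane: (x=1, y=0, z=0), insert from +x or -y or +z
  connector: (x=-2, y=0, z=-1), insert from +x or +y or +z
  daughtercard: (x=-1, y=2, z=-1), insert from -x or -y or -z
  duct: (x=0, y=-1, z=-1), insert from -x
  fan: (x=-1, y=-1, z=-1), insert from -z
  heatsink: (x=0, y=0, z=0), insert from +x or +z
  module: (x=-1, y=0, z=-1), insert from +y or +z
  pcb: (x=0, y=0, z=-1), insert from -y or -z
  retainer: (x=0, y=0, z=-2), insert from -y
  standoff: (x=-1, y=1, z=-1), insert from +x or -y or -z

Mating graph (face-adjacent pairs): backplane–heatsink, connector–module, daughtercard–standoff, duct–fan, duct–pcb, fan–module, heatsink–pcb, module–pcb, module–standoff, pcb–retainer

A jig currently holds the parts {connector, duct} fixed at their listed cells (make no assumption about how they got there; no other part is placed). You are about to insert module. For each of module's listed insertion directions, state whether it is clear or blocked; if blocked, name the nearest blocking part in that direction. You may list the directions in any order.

+y: ray from module(-1, 0, -1) has no placed part ⇒ clear
+z: ray from module(-1, 0, -1) has no placed part ⇒ clear

+y: clear; +z: clear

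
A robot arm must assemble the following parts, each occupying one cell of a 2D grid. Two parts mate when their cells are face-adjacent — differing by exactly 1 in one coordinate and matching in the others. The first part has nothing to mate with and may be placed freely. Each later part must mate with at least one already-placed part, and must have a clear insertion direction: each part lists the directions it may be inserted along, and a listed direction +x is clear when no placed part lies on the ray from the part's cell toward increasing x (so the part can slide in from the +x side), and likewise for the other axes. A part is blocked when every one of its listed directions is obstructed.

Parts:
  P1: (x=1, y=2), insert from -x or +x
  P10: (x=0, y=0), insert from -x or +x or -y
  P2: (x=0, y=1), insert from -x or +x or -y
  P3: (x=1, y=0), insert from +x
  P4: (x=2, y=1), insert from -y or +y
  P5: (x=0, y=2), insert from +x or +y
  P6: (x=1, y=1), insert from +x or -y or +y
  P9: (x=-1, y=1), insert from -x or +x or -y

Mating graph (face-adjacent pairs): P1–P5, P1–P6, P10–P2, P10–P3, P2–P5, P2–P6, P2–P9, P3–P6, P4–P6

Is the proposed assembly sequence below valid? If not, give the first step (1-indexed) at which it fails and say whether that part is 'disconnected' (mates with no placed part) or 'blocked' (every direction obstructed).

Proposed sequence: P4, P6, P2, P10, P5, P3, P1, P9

1. P4@(2, 1) [-y clear] — {P4}
2. P6@(1, 1) [-y clear] — {P4, P6}
3. P2@(0, 1) [-x clear] — {P2, P4, P6}
4. P10@(0, 0) [-x clear] — {P10, P2, P4, P6}
5. P5@(0, 2) [+x clear] — {P10, P2, P4, P5, P6}
6. P3@(1, 0) [+x clear] — {P10, P2, P3, P4, P5, P6}
7. P1@(1, 2) [+x clear] — {P1, P10, P2, P3, P4, P5, P6}
8. P9@(-1, 1) [-x clear] — {P1, P10, P2, P3, P4, P5, P6, P9}

Valid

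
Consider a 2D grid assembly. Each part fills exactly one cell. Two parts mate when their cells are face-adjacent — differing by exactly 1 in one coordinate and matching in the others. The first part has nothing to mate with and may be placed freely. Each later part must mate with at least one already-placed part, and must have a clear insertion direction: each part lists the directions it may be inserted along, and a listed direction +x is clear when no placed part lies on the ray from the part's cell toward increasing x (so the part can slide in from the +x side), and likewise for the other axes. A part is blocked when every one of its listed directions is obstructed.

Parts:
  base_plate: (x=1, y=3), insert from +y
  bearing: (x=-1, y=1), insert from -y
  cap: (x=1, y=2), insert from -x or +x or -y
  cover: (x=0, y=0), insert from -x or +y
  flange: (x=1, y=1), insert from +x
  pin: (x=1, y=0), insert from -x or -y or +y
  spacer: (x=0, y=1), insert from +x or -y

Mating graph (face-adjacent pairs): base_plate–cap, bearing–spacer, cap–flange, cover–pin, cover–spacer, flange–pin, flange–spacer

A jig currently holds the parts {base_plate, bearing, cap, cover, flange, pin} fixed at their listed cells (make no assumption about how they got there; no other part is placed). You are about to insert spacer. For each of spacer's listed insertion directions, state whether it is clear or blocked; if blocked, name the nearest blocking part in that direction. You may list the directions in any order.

+x: nearest on ray is flange@(1, 1) ⇒ blocked
-y: nearest on ray is cover@(0, 0) ⇒ blocked

+x: blocked by flange; -y: blocked by cover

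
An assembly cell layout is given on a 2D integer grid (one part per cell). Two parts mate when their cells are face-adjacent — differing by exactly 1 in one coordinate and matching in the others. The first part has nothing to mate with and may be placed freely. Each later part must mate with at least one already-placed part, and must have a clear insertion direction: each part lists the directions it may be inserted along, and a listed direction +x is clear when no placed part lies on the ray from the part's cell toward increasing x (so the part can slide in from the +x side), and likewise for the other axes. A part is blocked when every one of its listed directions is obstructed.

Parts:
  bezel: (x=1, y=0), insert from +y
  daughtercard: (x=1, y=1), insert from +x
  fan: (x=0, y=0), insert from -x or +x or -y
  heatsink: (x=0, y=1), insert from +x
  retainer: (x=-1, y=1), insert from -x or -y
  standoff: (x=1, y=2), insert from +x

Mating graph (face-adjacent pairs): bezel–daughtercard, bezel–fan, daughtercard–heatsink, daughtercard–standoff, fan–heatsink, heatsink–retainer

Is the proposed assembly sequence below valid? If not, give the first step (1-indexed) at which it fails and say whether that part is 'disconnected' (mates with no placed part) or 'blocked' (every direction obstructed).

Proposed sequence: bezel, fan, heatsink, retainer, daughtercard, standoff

1. bezel@(1, 0) [+y clear] — {bezel}
2. fan@(0, 0) [-x clear] — {bezel, fan}
3. heatsink@(0, 1) [+x clear] — {bezel, fan, heatsink}
4. retainer@(-1, 1) [-x clear] — {bezel, fan, heatsink, retainer}
5. daughtercard@(1, 1) [+x clear] — {bezel, daughtercard, fan, heatsink, retainer}
6. standoff@(1, 2) [+x clear] — {bezel, daughtercard, fan, heatsink, retainer, standoff}

Valid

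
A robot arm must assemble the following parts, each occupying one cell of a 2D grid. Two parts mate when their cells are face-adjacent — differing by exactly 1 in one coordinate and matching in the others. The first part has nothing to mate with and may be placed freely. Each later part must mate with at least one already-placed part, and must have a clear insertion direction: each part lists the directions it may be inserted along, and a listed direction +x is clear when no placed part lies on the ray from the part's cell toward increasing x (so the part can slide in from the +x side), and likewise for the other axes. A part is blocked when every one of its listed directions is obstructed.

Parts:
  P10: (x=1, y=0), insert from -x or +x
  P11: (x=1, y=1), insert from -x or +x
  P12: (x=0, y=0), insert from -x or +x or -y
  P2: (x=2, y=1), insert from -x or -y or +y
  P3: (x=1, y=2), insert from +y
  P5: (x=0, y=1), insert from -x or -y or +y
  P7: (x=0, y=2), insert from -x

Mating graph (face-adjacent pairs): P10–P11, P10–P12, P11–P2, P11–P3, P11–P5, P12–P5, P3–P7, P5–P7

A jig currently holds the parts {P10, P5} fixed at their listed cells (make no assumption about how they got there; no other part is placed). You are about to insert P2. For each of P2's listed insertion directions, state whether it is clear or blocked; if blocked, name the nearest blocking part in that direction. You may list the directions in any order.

-x: nearest on ray is P5@(0, 1) ⇒ blocked
-y: ray from P2(2, 1) has no placed part ⇒ clear
+y: ray from P2(2, 1) has no placed part ⇒ clear

+y: clear; -x: blocked by P5; -y: clear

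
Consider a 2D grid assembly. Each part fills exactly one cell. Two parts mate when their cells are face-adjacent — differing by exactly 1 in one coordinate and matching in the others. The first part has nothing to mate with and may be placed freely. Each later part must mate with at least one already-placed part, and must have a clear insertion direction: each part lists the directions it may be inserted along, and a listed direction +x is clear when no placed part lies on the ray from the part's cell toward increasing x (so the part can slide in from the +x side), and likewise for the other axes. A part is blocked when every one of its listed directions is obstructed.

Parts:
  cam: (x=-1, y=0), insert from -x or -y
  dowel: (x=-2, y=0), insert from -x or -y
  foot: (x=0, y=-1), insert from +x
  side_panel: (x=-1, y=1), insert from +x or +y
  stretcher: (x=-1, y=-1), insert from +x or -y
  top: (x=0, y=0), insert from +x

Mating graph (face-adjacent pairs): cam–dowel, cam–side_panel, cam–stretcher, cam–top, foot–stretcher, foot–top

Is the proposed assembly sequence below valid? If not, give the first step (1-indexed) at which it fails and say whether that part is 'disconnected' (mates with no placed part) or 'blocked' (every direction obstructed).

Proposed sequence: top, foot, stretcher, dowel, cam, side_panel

1. top@(0, 0) [+x clear] — {top}
2. foot@(0, -1) [+x clear] — {foot, top}
3. stretcher@(-1, -1) [-y clear] — {foot, stretcher, top}
4. dowel@(-2, 0) — no placed neighbour ⇒ disconnected

Invalid at step 4 (disconnected)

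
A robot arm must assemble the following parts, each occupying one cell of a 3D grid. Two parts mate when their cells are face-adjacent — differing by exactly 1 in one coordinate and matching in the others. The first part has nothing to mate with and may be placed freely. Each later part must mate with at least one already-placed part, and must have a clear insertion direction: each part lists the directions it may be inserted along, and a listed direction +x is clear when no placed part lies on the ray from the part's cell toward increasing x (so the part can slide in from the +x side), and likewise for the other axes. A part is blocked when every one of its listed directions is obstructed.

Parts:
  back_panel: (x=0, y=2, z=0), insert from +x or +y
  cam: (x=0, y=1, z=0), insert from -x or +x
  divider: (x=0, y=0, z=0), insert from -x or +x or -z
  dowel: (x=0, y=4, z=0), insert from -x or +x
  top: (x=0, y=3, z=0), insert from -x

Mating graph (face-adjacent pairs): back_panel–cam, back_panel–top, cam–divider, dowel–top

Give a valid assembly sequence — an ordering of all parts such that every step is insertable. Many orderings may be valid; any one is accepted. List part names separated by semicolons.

back_panel; cam; divider; top; dowel

1. back_panel@(0, 2, 0) [+x clear] — {back_panel}
2. cam@(0, 1, 0) [-x clear] — {back_panel, cam}
3. divider@(0, 0, 0) [-x clear] — {back_panel, cam, divider}
4. top@(0, 3, 0) [-x clear] — {back_panel, cam, divider, top}
5. dowel@(0, 4, 0) [-x clear] — {back_panel, cam, divider, dowel, top}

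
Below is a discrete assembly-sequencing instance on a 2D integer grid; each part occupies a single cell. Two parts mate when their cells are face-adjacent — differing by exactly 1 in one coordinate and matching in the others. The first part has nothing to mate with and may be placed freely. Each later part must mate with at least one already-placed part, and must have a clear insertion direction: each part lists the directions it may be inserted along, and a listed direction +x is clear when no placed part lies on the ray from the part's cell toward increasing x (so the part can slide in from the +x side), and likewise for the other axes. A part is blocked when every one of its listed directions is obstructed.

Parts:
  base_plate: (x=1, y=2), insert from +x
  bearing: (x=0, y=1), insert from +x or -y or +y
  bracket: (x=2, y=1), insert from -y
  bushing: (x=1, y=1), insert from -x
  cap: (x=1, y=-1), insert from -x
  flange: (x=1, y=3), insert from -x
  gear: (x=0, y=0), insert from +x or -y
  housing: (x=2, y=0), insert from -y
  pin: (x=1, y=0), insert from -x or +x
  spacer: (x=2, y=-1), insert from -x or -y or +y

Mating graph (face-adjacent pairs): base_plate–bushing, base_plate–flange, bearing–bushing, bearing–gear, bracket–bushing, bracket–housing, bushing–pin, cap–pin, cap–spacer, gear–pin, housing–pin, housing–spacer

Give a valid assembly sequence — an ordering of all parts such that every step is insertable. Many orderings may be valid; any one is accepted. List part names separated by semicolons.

1. bracket@(2, 1) [-y clear] — {bracket}
2. housing@(2, 0) [-y clear] — {bracket, housing}
3. bushing@(1, 1) [-x clear] — {bracket, bushing, housing}
4. bearing@(0, 1) [-y clear] — {bearing, bracket, bushing, housing}
5. base_plate@(1, 2) [+x clear] — {base_plate, bearing, bracket, bushing, housing}
6. flange@(1, 3) [-x clear] — {base_plate, bearing, bracket, bushing, flange, housing}
7. spacer@(2, -1) [-x clear] — {base_plate, bearing, bracket, bushing, flange, housing, spacer}
8. cap@(1, -1) [-x clear] — {base_plate, bearing, bracket, bushing, cap, flange, housing, spacer}
9. pin@(1, 0) [-x clear] — {base_plate, bearing, bracket, bushing, cap, flange, housing, pin, spacer}
10. gear@(0, 0) [-y clear] — {base_plate, bearing, bracket, bushing, cap, flange, gear, housing, pin, spacer}

bracket; housing; bushing; bearing; base_plate; flange; spacer; cap; pin; gear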